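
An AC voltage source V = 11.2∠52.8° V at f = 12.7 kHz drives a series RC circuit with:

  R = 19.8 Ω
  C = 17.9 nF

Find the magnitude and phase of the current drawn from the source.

Step 1 — Angular frequency: ω = 2π·f = 2π·1.27e+04 = 7.98e+04 rad/s.
Step 2 — Component impedances:
  R: Z = R = 19.8 Ω
  C: Z = 1/(jωC) = -j/(ω·C) = 0 - j700.1 Ω
Step 3 — Series combination: Z_total = R + C = 19.8 - j700.1 Ω = 700.4∠-88.4° Ω.
Step 4 — Source phasor: V = 11.2∠52.8° V = 6.772 + j8.921 V.
Step 5 — Ohm's law: I = V / Z_total = (6.772 + j8.921) / (19.8 - j700.1) = -0.01246 + j0.01002 A.
Step 6 — Convert to polar: |I| = 0.01599 A, ∠I = 141.2°.

I = 0.01599∠141.2° A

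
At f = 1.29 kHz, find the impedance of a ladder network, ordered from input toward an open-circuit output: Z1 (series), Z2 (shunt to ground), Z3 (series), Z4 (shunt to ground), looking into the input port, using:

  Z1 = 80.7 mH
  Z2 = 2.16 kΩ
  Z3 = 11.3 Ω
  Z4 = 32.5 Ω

Step 1 — Angular frequency: ω = 2π·f = 2π·1290 = 8105 rad/s.
Step 2 — Component impedances:
  Z1: Z = jωL = j·8105·0.0807 = 0 + j654.1 Ω
  Z2: Z = R = 2160 Ω
  Z3: Z = R = 11.3 Ω
  Z4: Z = R = 32.5 Ω
Step 3 — Ladder network (open output): work backward from the far end, alternating series and parallel combinations. Z_in = 42.93 + j654.1 Ω = 655.5∠86.2° Ω.

Z = 42.93 + j654.1 Ω = 655.5∠86.2° Ω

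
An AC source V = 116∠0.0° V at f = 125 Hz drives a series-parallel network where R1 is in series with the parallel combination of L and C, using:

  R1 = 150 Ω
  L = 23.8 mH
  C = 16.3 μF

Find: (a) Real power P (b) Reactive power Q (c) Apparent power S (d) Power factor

Step 1 — Angular frequency: ω = 2π·f = 2π·125 = 785.4 rad/s.
Step 2 — Component impedances:
  R1: Z = R = 150 Ω
  L: Z = jωL = j·785.4·0.0238 = 0 + j18.69 Ω
  C: Z = 1/(jωC) = -j/(ω·C) = 0 - j78.11 Ω
Step 3 — Parallel branch: L || C = 1/(1/L + 1/C) = 0 + j24.57 Ω.
Step 4 — Series with R1: Z_total = R1 + (L || C) = 150 + j24.57 Ω = 152∠9.3° Ω.
Step 5 — Source phasor: V = 116∠0.0° V = 116 V.
Step 6 — Current: I = V / Z = 0.7531 - j0.1234 A = 0.7632∠-9.3° A.
Step 7 — Complex power: S = V·I* = 87.36 + j14.31 VA.
Step 8 — Real power: P = Re(S) = 87.36 W.
Step 9 — Reactive power: Q = Im(S) = 14.31 VAR.
Step 10 — Apparent power: |S| = 88.53 VA.
Step 11 — Power factor: PF = P/|S| = 0.9868 (lagging).

(a) P = 87.36 W  (b) Q = 14.31 VAR  (c) S = 88.53 VA  (d) PF = 0.9868 (lagging)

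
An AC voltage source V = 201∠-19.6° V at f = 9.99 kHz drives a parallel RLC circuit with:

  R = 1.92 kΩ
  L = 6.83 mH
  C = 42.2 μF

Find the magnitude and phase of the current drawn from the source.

Step 1 — Angular frequency: ω = 2π·f = 2π·9990 = 6.277e+04 rad/s.
Step 2 — Component impedances:
  R: Z = R = 1920 Ω
  L: Z = jωL = j·6.277e+04·0.00683 = 0 + j428.7 Ω
  C: Z = 1/(jωC) = -j/(ω·C) = 0 - j0.3775 Ω
Step 3 — Parallel combination: 1/Z_total = 1/R + 1/L + 1/C; Z_total = 7.436e-05 - j0.3779 Ω = 0.3779∠-90.0° Ω.
Step 4 — Source phasor: V = 201∠-19.6° V = 189.4 - j67.43 V.
Step 5 — Ohm's law: I = V / Z_total = (189.4 - j67.43) / (7.436e-05 - j0.3779) = 178.5 + j501.1 A.
Step 6 — Convert to polar: |I| = 532 A, ∠I = 70.4°.

I = 532∠70.4° A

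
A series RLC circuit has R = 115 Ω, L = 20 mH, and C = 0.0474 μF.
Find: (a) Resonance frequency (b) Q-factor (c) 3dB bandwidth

Step 1 — Resonance: ω₀ = 1/√(LC) = 1/√(0.02·4.74e-08) = 3.248e+04 rad/s.
Step 2 — f₀ = ω₀/(2π) = 5169 Hz.
Step 3 — Series Q: Q = ω₀L/R = 3.248e+04·0.02/115 = 5.648.
Step 4 — Bandwidth: Δω = ω₀/Q = 5750 rad/s; BW = Δω/(2π) = 915.1 Hz.

(a) f₀ = 5169 Hz  (b) Q = 5.648  (c) BW = 915.1 Hz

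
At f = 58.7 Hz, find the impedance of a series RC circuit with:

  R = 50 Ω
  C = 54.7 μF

Step 1 — Angular frequency: ω = 2π·f = 2π·58.7 = 368.8 rad/s.
Step 2 — Component impedances:
  R: Z = R = 50 Ω
  C: Z = 1/(jωC) = -j/(ω·C) = 0 - j49.57 Ω
Step 3 — Series combination: Z_total = R + C = 50 - j49.57 Ω = 70.41∠-44.8° Ω.

Z = 50 - j49.57 Ω = 70.41∠-44.8° Ω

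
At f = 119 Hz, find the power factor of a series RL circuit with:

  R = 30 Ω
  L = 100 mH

Step 1 — Angular frequency: ω = 2π·f = 2π·119 = 747.7 rad/s.
Step 2 — Component impedances:
  R: Z = R = 30 Ω
  L: Z = jωL = j·747.7·0.1 = 0 + j74.77 Ω
Step 3 — Series combination: Z_total = R + L = 30 + j74.77 Ω = 80.56∠68.1° Ω.
Step 4 — Power factor: PF = cos(φ) = Re(Z)/|Z| = 30/80.56 = 0.3724.
Step 5 — Type: Im(Z) = 74.77 ⇒ lagging (phase φ = 68.1°).

PF = 0.3724 (lagging, φ = 68.1°)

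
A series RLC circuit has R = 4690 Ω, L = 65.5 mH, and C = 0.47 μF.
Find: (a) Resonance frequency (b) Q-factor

Step 1 — Resonance condition Im(Z)=0 gives ω₀ = 1/√(LC).
Step 2 — ω₀ = 1/√(0.0655·4.7e-07) = 5699 rad/s.
Step 3 — f₀ = ω₀/(2π) = 907.1 Hz.
Step 4 — Series Q: Q = ω₀L/R = 5699·0.0655/4690 = 0.0796.

(a) f₀ = 907.1 Hz  (b) Q = 0.0796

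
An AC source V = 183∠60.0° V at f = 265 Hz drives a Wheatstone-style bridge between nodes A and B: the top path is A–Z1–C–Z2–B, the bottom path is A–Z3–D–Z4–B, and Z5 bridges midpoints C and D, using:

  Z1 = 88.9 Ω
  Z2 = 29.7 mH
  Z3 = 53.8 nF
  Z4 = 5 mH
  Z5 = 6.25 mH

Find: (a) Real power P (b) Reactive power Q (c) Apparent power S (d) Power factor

Step 1 — Angular frequency: ω = 2π·f = 2π·265 = 1665 rad/s.
Step 2 — Component impedances:
  Z1: Z = R = 88.9 Ω
  Z2: Z = jωL = j·1665·0.0297 = 0 + j49.45 Ω
  Z3: Z = 1/(jωC) = -j/(ω·C) = 0 - j1.116e+04 Ω
  Z4: Z = jωL = j·1665·0.005 = 0 + j8.325 Ω
  Z5: Z = jωL = j·1665·0.00625 = 0 + j10.41 Ω
Step 3 — Bridge requires nodal analysis (the Z5 bridge couples midpoints C and D, so the two paths cannot be reduced to a simple series/parallel combination). Setting node B to ground and injecting 1 A at node A, the 3-node admittance system at A, C, D solves to V_A = Z_AB = 89.01 + j12.88 Ω = 89.94∠8.2° Ω.
Step 4 — Source phasor: V = 183∠60.0° V = 91.5 + j158.5 V.
Step 5 — Current: I = V / Z = 1.259 + j1.598 A = 2.035∠51.8° A.
Step 6 — Complex power: S = V·I* = 368.5 + j53.33 VA.
Step 7 — Real power: P = Re(S) = 368.5 W.
Step 8 — Reactive power: Q = Im(S) = 53.33 VAR.
Step 9 — Apparent power: |S| = 372.3 VA.
Step 10 — Power factor: PF = P/|S| = 0.9897 (lagging).

(a) P = 368.5 W  (b) Q = 53.33 VAR  (c) S = 372.3 VA  (d) PF = 0.9897 (lagging)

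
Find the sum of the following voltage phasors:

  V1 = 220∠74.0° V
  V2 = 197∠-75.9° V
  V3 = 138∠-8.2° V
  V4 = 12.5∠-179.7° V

Step 1 — Convert each phasor to rectangular form:
  V1 = 220·(cos(74.0°) + j·sin(74.0°)) = 60.64 + j211.5 V
  V2 = 197·(cos(-75.9°) + j·sin(-75.9°)) = 47.99 - j191.1 V
  V3 = 138·(cos(-8.2°) + j·sin(-8.2°)) = 136.6 - j19.68 V
  V4 = 12.5·(cos(-179.7°) + j·sin(-179.7°)) = -12.5 - j0.06545 V
Step 2 — Sum components: V_total = 232.7 + j0.6645 V.
Step 3 — Convert to polar: |V_total| = 232.7 V, ∠V_total = 0.2°.

V_total = 232.7∠0.2° V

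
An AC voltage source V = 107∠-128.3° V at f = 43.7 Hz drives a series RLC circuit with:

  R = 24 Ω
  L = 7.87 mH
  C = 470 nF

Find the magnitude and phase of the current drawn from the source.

Step 1 — Angular frequency: ω = 2π·f = 2π·43.7 = 274.6 rad/s.
Step 2 — Component impedances:
  R: Z = R = 24 Ω
  L: Z = jωL = j·274.6·0.00787 = 0 + j2.161 Ω
  C: Z = 1/(jωC) = -j/(ω·C) = 0 - j7749 Ω
Step 3 — Series combination: Z_total = R + L + C = 24 - j7747 Ω = 7747∠-89.8° Ω.
Step 4 — Source phasor: V = 107∠-128.3° V = -66.32 - j83.97 V.
Step 5 — Ohm's law: I = V / Z_total = (-66.32 - j83.97) / (24 - j7747) = 0.01081 - j0.008594 A.
Step 6 — Convert to polar: |I| = 0.01381 A, ∠I = -38.5°.

I = 0.01381∠-38.5° A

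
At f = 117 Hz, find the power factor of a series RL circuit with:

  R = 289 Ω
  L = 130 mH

Step 1 — Angular frequency: ω = 2π·f = 2π·117 = 735.1 rad/s.
Step 2 — Component impedances:
  R: Z = R = 289 Ω
  L: Z = jωL = j·735.1·0.13 = 0 + j95.57 Ω
Step 3 — Series combination: Z_total = R + L = 289 + j95.57 Ω = 304.4∠18.3° Ω.
Step 4 — Power factor: PF = cos(φ) = Re(Z)/|Z| = 289/304.4 = 0.9494.
Step 5 — Type: Im(Z) = 95.57 ⇒ lagging (phase φ = 18.3°).

PF = 0.9494 (lagging, φ = 18.3°)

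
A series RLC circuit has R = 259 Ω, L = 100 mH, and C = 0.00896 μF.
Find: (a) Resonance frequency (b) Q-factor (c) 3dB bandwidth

Step 1 — Resonance: ω₀ = 1/√(LC) = 1/√(0.1·8.96e-09) = 3.341e+04 rad/s.
Step 2 — f₀ = ω₀/(2π) = 5317 Hz.
Step 3 — Series Q: Q = ω₀L/R = 3.341e+04·0.1/259 = 12.9.
Step 4 — Bandwidth: Δω = ω₀/Q = 2590 rad/s; BW = Δω/(2π) = 412.2 Hz.

(a) f₀ = 5317 Hz  (b) Q = 12.9  (c) BW = 412.2 Hz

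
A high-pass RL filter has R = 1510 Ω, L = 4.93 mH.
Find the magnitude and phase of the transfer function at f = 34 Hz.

Step 1 — Angular frequency: ω = 2π·34 = 213.6 rad/s.
Step 2 — Transfer function: H(jω) = jωL/(R + jωL).
Step 3 — Numerator jωL = j·1.053; denominator R + jωL = 1510 + j1.053.
Step 4 — H = 4.865e-07 + j0.0006975.
Step 5 — Magnitude: |H| = 0.0006975 (-63.1 dB); phase: φ = 90.0°.

|H| = 0.0006975 (-63.1 dB), φ = 90.0°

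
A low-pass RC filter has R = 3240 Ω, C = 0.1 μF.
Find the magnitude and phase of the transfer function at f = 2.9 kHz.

Step 1 — Angular frequency: ω = 2π·2900 = 1.822e+04 rad/s.
Step 2 — Transfer function: H(jω) = 1/(1 + jωRC).
Step 3 — Denominator: 1 + jωRC = 1 + j·1.822e+04·3240·1e-07 = 1 + j5.904.
Step 4 — H = 0.02789 - j0.1647.
Step 5 — Magnitude: |H| = 0.167 (-15.5 dB); phase: φ = -80.4°.

|H| = 0.167 (-15.5 dB), φ = -80.4°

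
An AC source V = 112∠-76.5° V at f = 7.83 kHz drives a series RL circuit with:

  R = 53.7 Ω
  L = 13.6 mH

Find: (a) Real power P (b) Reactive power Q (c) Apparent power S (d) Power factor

Step 1 — Angular frequency: ω = 2π·f = 2π·7830 = 4.92e+04 rad/s.
Step 2 — Component impedances:
  R: Z = R = 53.7 Ω
  L: Z = jωL = j·4.92e+04·0.0136 = 0 + j669.1 Ω
Step 3 — Series combination: Z_total = R + L = 53.7 + j669.1 Ω = 671.2∠85.4° Ω.
Step 4 — Source phasor: V = 112∠-76.5° V = 26.15 - j108.9 V.
Step 5 — Current: I = V / Z = -0.1586 - j0.05181 A = 0.1669∠-161.9° A.
Step 6 — Complex power: S = V·I* = 1.495 + j18.63 VA.
Step 7 — Real power: P = Re(S) = 1.495 W.
Step 8 — Reactive power: Q = Im(S) = 18.63 VAR.
Step 9 — Apparent power: |S| = 18.69 VA.
Step 10 — Power factor: PF = P/|S| = 0.08 (lagging).

(a) P = 1.495 W  (b) Q = 18.63 VAR  (c) S = 18.69 VA  (d) PF = 0.08 (lagging)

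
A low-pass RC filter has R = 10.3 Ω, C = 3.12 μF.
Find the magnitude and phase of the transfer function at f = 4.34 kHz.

Step 1 — Angular frequency: ω = 2π·4340 = 2.727e+04 rad/s.
Step 2 — Transfer function: H(jω) = 1/(1 + jωRC).
Step 3 — Denominator: 1 + jωRC = 1 + j·2.727e+04·10.3·3.12e-06 = 1 + j0.8763.
Step 4 — H = 0.5656 - j0.4957.
Step 5 — Magnitude: |H| = 0.7521 (-2.5 dB); phase: φ = -41.2°.

|H| = 0.7521 (-2.5 dB), φ = -41.2°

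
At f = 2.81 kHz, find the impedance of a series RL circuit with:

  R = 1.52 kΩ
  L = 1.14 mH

Step 1 — Angular frequency: ω = 2π·f = 2π·2810 = 1.766e+04 rad/s.
Step 2 — Component impedances:
  R: Z = R = 1520 Ω
  L: Z = jωL = j·1.766e+04·0.00114 = 0 + j20.13 Ω
Step 3 — Series combination: Z_total = R + L = 1520 + j20.13 Ω = 1520∠0.8° Ω.

Z = 1520 + j20.13 Ω = 1520∠0.8° Ω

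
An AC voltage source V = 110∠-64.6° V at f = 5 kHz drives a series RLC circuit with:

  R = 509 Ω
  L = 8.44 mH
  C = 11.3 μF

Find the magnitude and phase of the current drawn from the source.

Step 1 — Angular frequency: ω = 2π·f = 2π·5000 = 3.142e+04 rad/s.
Step 2 — Component impedances:
  R: Z = R = 509 Ω
  L: Z = jωL = j·3.142e+04·0.00844 = 0 + j265.2 Ω
  C: Z = 1/(jωC) = -j/(ω·C) = 0 - j2.817 Ω
Step 3 — Series combination: Z_total = R + L + C = 509 + j262.3 Ω = 572.6∠27.3° Ω.
Step 4 — Source phasor: V = 110∠-64.6° V = 47.18 - j99.37 V.
Step 5 — Ohm's law: I = V / Z_total = (47.18 - j99.37) / (509 + j262.3) = -0.006256 - j0.192 A.
Step 6 — Convert to polar: |I| = 0.1921 A, ∠I = -91.9°.

I = 0.1921∠-91.9° A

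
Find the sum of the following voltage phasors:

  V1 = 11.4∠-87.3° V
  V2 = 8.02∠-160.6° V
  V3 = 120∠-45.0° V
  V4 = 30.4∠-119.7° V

Step 1 — Convert each phasor to rectangular form:
  V1 = 11.4·(cos(-87.3°) + j·sin(-87.3°)) = 0.537 - j11.39 V
  V2 = 8.02·(cos(-160.6°) + j·sin(-160.6°)) = -7.565 - j2.664 V
  V3 = 120·(cos(-45.0°) + j·sin(-45.0°)) = 84.85 - j84.85 V
  V4 = 30.4·(cos(-119.7°) + j·sin(-119.7°)) = -15.06 - j26.41 V
Step 2 — Sum components: V_total = 62.76 - j125.3 V.
Step 3 — Convert to polar: |V_total| = 140.1 V, ∠V_total = -63.4°.

V_total = 140.1∠-63.4° V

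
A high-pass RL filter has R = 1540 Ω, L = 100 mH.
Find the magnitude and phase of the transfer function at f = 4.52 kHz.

Step 1 — Angular frequency: ω = 2π·4520 = 2.84e+04 rad/s.
Step 2 — Transfer function: H(jω) = jωL/(R + jωL).
Step 3 — Numerator jωL = j·2840; denominator R + jωL = 1540 + j2840.
Step 4 — H = 0.7728 + j0.419.
Step 5 — Magnitude: |H| = 0.8791 (-1.1 dB); phase: φ = 28.5°.

|H| = 0.8791 (-1.1 dB), φ = 28.5°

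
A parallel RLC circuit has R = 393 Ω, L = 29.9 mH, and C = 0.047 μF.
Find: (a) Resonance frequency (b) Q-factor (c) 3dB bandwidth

Step 1 — Resonance: ω₀ = 1/√(LC) = 1/√(0.0299·4.7e-08) = 2.668e+04 rad/s.
Step 2 — f₀ = ω₀/(2π) = 4246 Hz.
Step 3 — Parallel Q: Q = R/(ω₀L) = 393/(2.668e+04·0.0299) = 0.4927.
Step 4 — Bandwidth: Δω = ω₀/Q = 5.414e+04 rad/s; BW = Δω/(2π) = 8616 Hz.

(a) f₀ = 4246 Hz  (b) Q = 0.4927  (c) BW = 8616 Hz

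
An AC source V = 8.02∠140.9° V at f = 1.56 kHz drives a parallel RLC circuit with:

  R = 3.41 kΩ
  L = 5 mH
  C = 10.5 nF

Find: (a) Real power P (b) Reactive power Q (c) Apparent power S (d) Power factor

Step 1 — Angular frequency: ω = 2π·f = 2π·1560 = 9802 rad/s.
Step 2 — Component impedances:
  R: Z = R = 3410 Ω
  L: Z = jωL = j·9802·0.005 = 0 + j49.01 Ω
  C: Z = 1/(jωC) = -j/(ω·C) = 0 - j9716 Ω
Step 3 — Parallel combination: 1/Z_total = 1/R + 1/L + 1/C; Z_total = 0.7114 + j49.25 Ω = 49.25∠89.2° Ω.
Step 4 — Source phasor: V = 8.02∠140.9° V = -6.224 + j5.058 V.
Step 5 — Current: I = V / Z = 0.1009 + j0.1278 A = 0.1628∠51.7° A.
Step 6 — Complex power: S = V·I* = 0.01886 + j1.306 VA.
Step 7 — Real power: P = Re(S) = 0.01886 W.
Step 8 — Reactive power: Q = Im(S) = 1.306 VAR.
Step 9 — Apparent power: |S| = 1.306 VA.
Step 10 — Power factor: PF = P/|S| = 0.01444 (lagging).

(a) P = 0.01886 W  (b) Q = 1.306 VAR  (c) S = 1.306 VA  (d) PF = 0.01444 (lagging)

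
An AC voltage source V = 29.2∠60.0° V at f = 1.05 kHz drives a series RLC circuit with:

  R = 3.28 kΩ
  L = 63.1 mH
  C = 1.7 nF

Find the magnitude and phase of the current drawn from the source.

Step 1 — Angular frequency: ω = 2π·f = 2π·1050 = 6597 rad/s.
Step 2 — Component impedances:
  R: Z = R = 3280 Ω
  L: Z = jωL = j·6597·0.0631 = 0 + j416.3 Ω
  C: Z = 1/(jωC) = -j/(ω·C) = 0 - j8.916e+04 Ω
Step 3 — Series combination: Z_total = R + L + C = 3280 - j8.875e+04 Ω = 8.881e+04∠-87.9° Ω.
Step 4 — Source phasor: V = 29.2∠60.0° V = 14.6 + j25.29 V.
Step 5 — Ohm's law: I = V / Z_total = (14.6 + j25.29) / (3280 - j8.875e+04) = -0.0002785 + j0.0001748 A.
Step 6 — Convert to polar: |I| = 0.0003288 A, ∠I = 147.9°.

I = 0.0003288∠147.9° A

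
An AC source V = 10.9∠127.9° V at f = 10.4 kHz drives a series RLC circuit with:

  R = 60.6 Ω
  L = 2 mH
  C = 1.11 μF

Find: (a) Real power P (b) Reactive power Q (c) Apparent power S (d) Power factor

Step 1 — Angular frequency: ω = 2π·f = 2π·1.04e+04 = 6.535e+04 rad/s.
Step 2 — Component impedances:
  R: Z = R = 60.6 Ω
  L: Z = jωL = j·6.535e+04·0.002 = 0 + j130.7 Ω
  C: Z = 1/(jωC) = -j/(ω·C) = 0 - j13.79 Ω
Step 3 — Series combination: Z_total = R + L + C = 60.6 + j116.9 Ω = 131.7∠62.6° Ω.
Step 4 — Source phasor: V = 10.9∠127.9° V = -6.696 + j8.601 V.
Step 5 — Current: I = V / Z = 0.03459 + j0.07521 A = 0.08278∠65.3° A.
Step 6 — Complex power: S = V·I* = 0.4152 + j0.8011 VA.
Step 7 — Real power: P = Re(S) = 0.4152 W.
Step 8 — Reactive power: Q = Im(S) = 0.8011 VAR.
Step 9 — Apparent power: |S| = 0.9023 VA.
Step 10 — Power factor: PF = P/|S| = 0.4602 (lagging).

(a) P = 0.4152 W  (b) Q = 0.8011 VAR  (c) S = 0.9023 VA  (d) PF = 0.4602 (lagging)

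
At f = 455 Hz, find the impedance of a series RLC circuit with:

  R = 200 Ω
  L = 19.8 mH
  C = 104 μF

Step 1 — Angular frequency: ω = 2π·f = 2π·455 = 2859 rad/s.
Step 2 — Component impedances:
  R: Z = R = 200 Ω
  L: Z = jωL = j·2859·0.0198 = 0 + j56.61 Ω
  C: Z = 1/(jωC) = -j/(ω·C) = 0 - j3.363 Ω
Step 3 — Series combination: Z_total = R + L + C = 200 + j53.24 Ω = 207∠14.9° Ω.

Z = 200 + j53.24 Ω = 207∠14.9° Ω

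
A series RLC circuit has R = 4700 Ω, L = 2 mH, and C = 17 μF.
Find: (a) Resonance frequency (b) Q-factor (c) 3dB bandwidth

Step 1 — Resonance condition Im(Z)=0 gives ω₀ = 1/√(LC).
Step 2 — ω₀ = 1/√(0.002·1.7e-05) = 5423 rad/s.
Step 3 — f₀ = ω₀/(2π) = 863.1 Hz.
Step 4 — Series Q: Q = ω₀L/R = 5423·0.002/4700 = 0.002308.
Step 5 — 3dB bandwidth: Δω = ω₀/Q = 2.35e+06 rad/s; BW = Δω/(2π) = 3.74e+05 Hz.

(a) f₀ = 863.1 Hz  (b) Q = 0.002308  (c) BW = 3.74e+05 Hz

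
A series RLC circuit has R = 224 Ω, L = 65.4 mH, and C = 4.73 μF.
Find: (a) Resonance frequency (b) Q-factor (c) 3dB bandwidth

Step 1 — Resonance condition Im(Z)=0 gives ω₀ = 1/√(LC).
Step 2 — ω₀ = 1/√(0.0654·4.73e-06) = 1798 rad/s.
Step 3 — f₀ = ω₀/(2π) = 286.2 Hz.
Step 4 — Series Q: Q = ω₀L/R = 1798·0.0654/224 = 0.5249.
Step 5 — 3dB bandwidth: Δω = ω₀/Q = 3425 rad/s; BW = Δω/(2π) = 545.1 Hz.

(a) f₀ = 286.2 Hz  (b) Q = 0.5249  (c) BW = 545.1 Hz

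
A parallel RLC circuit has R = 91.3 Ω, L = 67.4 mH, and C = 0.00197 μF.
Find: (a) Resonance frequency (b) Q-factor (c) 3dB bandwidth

Step 1 — Resonance: ω₀ = 1/√(LC) = 1/√(0.0674·1.97e-09) = 8.678e+04 rad/s.
Step 2 — f₀ = ω₀/(2π) = 1.381e+04 Hz.
Step 3 — Parallel Q: Q = R/(ω₀L) = 91.3/(8.678e+04·0.0674) = 0.01561.
Step 4 — Bandwidth: Δω = ω₀/Q = 5.56e+06 rad/s; BW = Δω/(2π) = 8.849e+05 Hz.

(a) f₀ = 1.381e+04 Hz  (b) Q = 0.01561  (c) BW = 8.849e+05 Hz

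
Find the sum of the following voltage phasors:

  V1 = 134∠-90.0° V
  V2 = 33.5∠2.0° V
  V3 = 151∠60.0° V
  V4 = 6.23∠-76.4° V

Step 1 — Convert each phasor to rectangular form:
  V1 = 134·(cos(-90.0°) + j·sin(-90.0°)) = 0 - j134 V
  V2 = 33.5·(cos(2.0°) + j·sin(2.0°)) = 33.48 + j1.169 V
  V3 = 151·(cos(60.0°) + j·sin(60.0°)) = 75.5 + j130.8 V
  V4 = 6.23·(cos(-76.4°) + j·sin(-76.4°)) = 1.465 - j6.055 V
Step 2 — Sum components: V_total = 110.4 - j8.116 V.
Step 3 — Convert to polar: |V_total| = 110.7 V, ∠V_total = -4.2°.

V_total = 110.7∠-4.2° V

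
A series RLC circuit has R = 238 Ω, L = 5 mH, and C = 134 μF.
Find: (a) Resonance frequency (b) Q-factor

Step 1 — Resonance condition Im(Z)=0 gives ω₀ = 1/√(LC).
Step 2 — ω₀ = 1/√(0.005·0.000134) = 1222 rad/s.
Step 3 — f₀ = ω₀/(2π) = 194.4 Hz.
Step 4 — Series Q: Q = ω₀L/R = 1222·0.005/238 = 0.02567.

(a) f₀ = 194.4 Hz  (b) Q = 0.02567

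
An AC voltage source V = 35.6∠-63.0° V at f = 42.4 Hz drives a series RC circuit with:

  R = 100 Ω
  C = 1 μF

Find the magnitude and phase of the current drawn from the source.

Step 1 — Angular frequency: ω = 2π·f = 2π·42.4 = 266.4 rad/s.
Step 2 — Component impedances:
  R: Z = R = 100 Ω
  C: Z = 1/(jωC) = -j/(ω·C) = 0 - j3754 Ω
Step 3 — Series combination: Z_total = R + C = 100 - j3754 Ω = 3755∠-88.5° Ω.
Step 4 — Source phasor: V = 35.6∠-63.0° V = 16.16 - j31.72 V.
Step 5 — Ohm's law: I = V / Z_total = (16.16 - j31.72) / (100 - j3754) = 0.008559 + j0.004078 A.
Step 6 — Convert to polar: |I| = 0.009481 A, ∠I = 25.5°.

I = 0.009481∠25.5° A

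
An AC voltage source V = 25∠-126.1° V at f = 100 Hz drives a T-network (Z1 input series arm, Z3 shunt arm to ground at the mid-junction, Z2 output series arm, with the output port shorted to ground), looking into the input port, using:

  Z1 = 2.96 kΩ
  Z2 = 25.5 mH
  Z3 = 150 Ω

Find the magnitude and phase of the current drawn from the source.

Step 1 — Angular frequency: ω = 2π·f = 2π·100 = 628.3 rad/s.
Step 2 — Component impedances:
  Z1: Z = R = 2960 Ω
  Z2: Z = jωL = j·628.3·0.0255 = 0 + j16.02 Ω
  Z3: Z = R = 150 Ω
Step 3 — With the output port shorted to ground, the output series arm Z2 runs from the junction to ground; the shunt arm Z3 also runs from the junction to ground. They appear in parallel: Z3 || Z2 = 1.692 + j15.84 Ω.
Step 4 — Series with input arm Z1: Z_in = Z1 + (Z3 || Z2) = 2962 + j15.84 Ω = 2962∠0.3° Ω.
Step 5 — Source phasor: V = 25∠-126.1° V = -14.73 - j20.2 V.
Step 6 — Ohm's law: I = V / Z_total = (-14.73 - j20.2) / (2962 + j15.84) = -0.00501 - j0.006794 A.
Step 7 — Convert to polar: |I| = 0.008441 A, ∠I = -126.4°.

I = 0.008441∠-126.4° A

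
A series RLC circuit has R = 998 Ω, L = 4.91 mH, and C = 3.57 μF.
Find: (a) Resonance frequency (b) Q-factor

Step 1 — Resonance condition Im(Z)=0 gives ω₀ = 1/√(LC).
Step 2 — ω₀ = 1/√(0.00491·3.57e-06) = 7553 rad/s.
Step 3 — f₀ = ω₀/(2π) = 1202 Hz.
Step 4 — Series Q: Q = ω₀L/R = 7553·0.00491/998 = 0.03716.

(a) f₀ = 1202 Hz  (b) Q = 0.03716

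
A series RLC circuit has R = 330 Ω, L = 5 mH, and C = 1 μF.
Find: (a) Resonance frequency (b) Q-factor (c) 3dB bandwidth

Step 1 — Resonance: ω₀ = 1/√(LC) = 1/√(0.005·1e-06) = 1.414e+04 rad/s.
Step 2 — f₀ = ω₀/(2π) = 2251 Hz.
Step 3 — Series Q: Q = ω₀L/R = 1.414e+04·0.005/330 = 0.2143.
Step 4 — Bandwidth: Δω = ω₀/Q = 6.6e+04 rad/s; BW = Δω/(2π) = 1.05e+04 Hz.

(a) f₀ = 2251 Hz  (b) Q = 0.2143  (c) BW = 1.05e+04 Hz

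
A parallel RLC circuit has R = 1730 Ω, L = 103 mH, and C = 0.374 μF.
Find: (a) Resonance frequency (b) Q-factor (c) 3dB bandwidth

Step 1 — Resonance: ω₀ = 1/√(LC) = 1/√(0.103·3.74e-07) = 5095 rad/s.
Step 2 — f₀ = ω₀/(2π) = 810.9 Hz.
Step 3 — Parallel Q: Q = R/(ω₀L) = 1730/(5095·0.103) = 3.297.
Step 4 — Bandwidth: Δω = ω₀/Q = 1546 rad/s; BW = Δω/(2π) = 246 Hz.

(a) f₀ = 810.9 Hz  (b) Q = 3.297  (c) BW = 246 Hz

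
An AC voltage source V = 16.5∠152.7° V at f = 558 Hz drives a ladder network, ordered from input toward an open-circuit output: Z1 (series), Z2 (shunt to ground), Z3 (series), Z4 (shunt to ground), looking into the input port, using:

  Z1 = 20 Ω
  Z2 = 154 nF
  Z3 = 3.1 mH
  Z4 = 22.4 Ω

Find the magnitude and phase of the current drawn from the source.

Step 1 — Angular frequency: ω = 2π·f = 2π·558 = 3506 rad/s.
Step 2 — Component impedances:
  Z1: Z = R = 20 Ω
  Z2: Z = 1/(jωC) = -j/(ω·C) = 0 - j1852 Ω
  Z3: Z = jωL = j·3506·0.0031 = 0 + j10.87 Ω
  Z4: Z = R = 22.4 Ω
Step 3 — Ladder network (open output): work backward from the far end, alternating series and parallel combinations. Z_in = 42.66 + j10.66 Ω = 43.97∠14.0° Ω.
Step 4 — Source phasor: V = 16.5∠152.7° V = -14.66 + j7.568 V.
Step 5 — Ohm's law: I = V / Z_total = (-14.66 + j7.568) / (42.66 + j10.66) = -0.2818 + j0.2478 A.
Step 6 — Convert to polar: |I| = 0.3752 A, ∠I = 138.7°.

I = 0.3752∠138.7° A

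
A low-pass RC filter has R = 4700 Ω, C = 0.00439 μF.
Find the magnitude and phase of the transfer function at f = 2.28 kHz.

Step 1 — Angular frequency: ω = 2π·2280 = 1.433e+04 rad/s.
Step 2 — Transfer function: H(jω) = 1/(1 + jωRC).
Step 3 — Denominator: 1 + jωRC = 1 + j·1.433e+04·4700·4.39e-09 = 1 + j0.2956.
Step 4 — H = 0.9197 - j0.2718.
Step 5 — Magnitude: |H| = 0.959 (-0.4 dB); phase: φ = -16.5°.

|H| = 0.959 (-0.4 dB), φ = -16.5°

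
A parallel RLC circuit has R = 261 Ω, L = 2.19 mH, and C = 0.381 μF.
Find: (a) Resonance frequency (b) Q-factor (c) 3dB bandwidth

Step 1 — Resonance: ω₀ = 1/√(LC) = 1/√(0.00219·3.81e-07) = 3.462e+04 rad/s.
Step 2 — f₀ = ω₀/(2π) = 5510 Hz.
Step 3 — Parallel Q: Q = R/(ω₀L) = 261/(3.462e+04·0.00219) = 3.443.
Step 4 — Bandwidth: Δω = ω₀/Q = 1.006e+04 rad/s; BW = Δω/(2π) = 1600 Hz.

(a) f₀ = 5510 Hz  (b) Q = 3.443  (c) BW = 1600 Hz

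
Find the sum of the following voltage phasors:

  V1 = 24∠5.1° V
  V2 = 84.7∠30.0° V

Step 1 — Convert each phasor to rectangular form:
  V1 = 24·(cos(5.1°) + j·sin(5.1°)) = 23.9 + j2.133 V
  V2 = 84.7·(cos(30.0°) + j·sin(30.0°)) = 73.35 + j42.35 V
Step 2 — Sum components: V_total = 97.26 + j44.48 V.
Step 3 — Convert to polar: |V_total| = 106.9 V, ∠V_total = 24.6°.

V_total = 106.9∠24.6° V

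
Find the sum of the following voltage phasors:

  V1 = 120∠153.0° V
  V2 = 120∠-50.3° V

Step 1 — Convert each phasor to rectangular form:
  V1 = 120·(cos(153.0°) + j·sin(153.0°)) = -106.9 + j54.48 V
  V2 = 120·(cos(-50.3°) + j·sin(-50.3°)) = 76.65 - j92.33 V
Step 2 — Sum components: V_total = -30.27 - j37.85 V.
Step 3 — Convert to polar: |V_total| = 48.46 V, ∠V_total = -128.6°.

V_total = 48.46∠-128.6° V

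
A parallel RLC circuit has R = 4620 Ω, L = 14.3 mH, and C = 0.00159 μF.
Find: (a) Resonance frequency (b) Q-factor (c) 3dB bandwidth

Step 1 — Resonance: ω₀ = 1/√(LC) = 1/√(0.0143·1.59e-09) = 2.097e+05 rad/s.
Step 2 — f₀ = ω₀/(2π) = 3.338e+04 Hz.
Step 3 — Parallel Q: Q = R/(ω₀L) = 4620/(2.097e+05·0.0143) = 1.541.
Step 4 — Bandwidth: Δω = ω₀/Q = 1.361e+05 rad/s; BW = Δω/(2π) = 2.167e+04 Hz.

(a) f₀ = 3.338e+04 Hz  (b) Q = 1.541  (c) BW = 2.167e+04 Hz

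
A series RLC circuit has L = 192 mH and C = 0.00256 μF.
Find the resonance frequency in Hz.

Step 1 — Resonance condition Im(Z)=0 gives ω₀ = 1/√(LC).
Step 2 — ω₀ = 1/√(0.192·2.56e-09) = 4.511e+04 rad/s.
Step 3 — f₀ = ω₀/(2π) = 7179 Hz.

f₀ = 7179 Hz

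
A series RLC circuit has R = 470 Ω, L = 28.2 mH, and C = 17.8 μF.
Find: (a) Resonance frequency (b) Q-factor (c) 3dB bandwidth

Step 1 — Resonance: ω₀ = 1/√(LC) = 1/√(0.0282·1.78e-05) = 1411 rad/s.
Step 2 — f₀ = ω₀/(2π) = 224.6 Hz.
Step 3 — Series Q: Q = ω₀L/R = 1411·0.0282/470 = 0.08469.
Step 4 — Bandwidth: Δω = ω₀/Q = 1.667e+04 rad/s; BW = Δω/(2π) = 2653 Hz.

(a) f₀ = 224.6 Hz  (b) Q = 0.08469  (c) BW = 2653 Hz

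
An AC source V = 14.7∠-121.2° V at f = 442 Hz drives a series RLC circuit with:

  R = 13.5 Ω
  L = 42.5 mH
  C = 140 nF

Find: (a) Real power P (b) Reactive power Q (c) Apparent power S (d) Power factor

Step 1 — Angular frequency: ω = 2π·f = 2π·442 = 2777 rad/s.
Step 2 — Component impedances:
  R: Z = R = 13.5 Ω
  L: Z = jωL = j·2777·0.0425 = 0 + j118 Ω
  C: Z = 1/(jωC) = -j/(ω·C) = 0 - j2572 Ω
Step 3 — Series combination: Z_total = R + L + C = 13.5 - j2454 Ω = 2454∠-89.7° Ω.
Step 4 — Source phasor: V = 14.7∠-121.2° V = -7.615 - j12.57 V.
Step 5 — Current: I = V / Z = 0.005107 - j0.003131 A = 0.00599∠-31.5° A.
Step 6 — Complex power: S = V·I* = 0.0004844 - j0.08805 VA.
Step 7 — Real power: P = Re(S) = 0.0004844 W.
Step 8 — Reactive power: Q = Im(S) = -0.08805 VAR.
Step 9 — Apparent power: |S| = 0.08806 VA.
Step 10 — Power factor: PF = P/|S| = 0.005501 (leading).

(a) P = 0.0004844 W  (b) Q = -0.08805 VAR  (c) S = 0.08806 VA  (d) PF = 0.005501 (leading)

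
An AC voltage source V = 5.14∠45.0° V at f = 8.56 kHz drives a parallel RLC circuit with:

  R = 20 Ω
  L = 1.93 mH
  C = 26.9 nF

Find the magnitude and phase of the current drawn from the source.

Step 1 — Angular frequency: ω = 2π·f = 2π·8560 = 5.378e+04 rad/s.
Step 2 — Component impedances:
  R: Z = R = 20 Ω
  L: Z = jωL = j·5.378e+04·0.00193 = 0 + j103.8 Ω
  C: Z = 1/(jωC) = -j/(ω·C) = 0 - j691.2 Ω
Step 3 — Parallel combination: 1/Z_total = 1/R + 1/L + 1/C; Z_total = 19.48 + j3.189 Ω = 19.74∠9.3° Ω.
Step 4 — Source phasor: V = 5.14∠45.0° V = 3.635 + j3.635 V.
Step 5 — Ohm's law: I = V / Z_total = (3.635 + j3.635) / (19.48 + j3.189) = 0.2115 + j0.152 A.
Step 6 — Convert to polar: |I| = 0.2604 A, ∠I = 35.7°.

I = 0.2604∠35.7° A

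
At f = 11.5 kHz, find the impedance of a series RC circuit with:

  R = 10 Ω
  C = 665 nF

Step 1 — Angular frequency: ω = 2π·f = 2π·1.15e+04 = 7.226e+04 rad/s.
Step 2 — Component impedances:
  R: Z = R = 10 Ω
  C: Z = 1/(jωC) = -j/(ω·C) = 0 - j20.81 Ω
Step 3 — Series combination: Z_total = R + C = 10 - j20.81 Ω = 23.09∠-64.3° Ω.

Z = 10 - j20.81 Ω = 23.09∠-64.3° Ω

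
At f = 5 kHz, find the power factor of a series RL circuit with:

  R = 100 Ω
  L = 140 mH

Step 1 — Angular frequency: ω = 2π·f = 2π·5000 = 3.142e+04 rad/s.
Step 2 — Component impedances:
  R: Z = R = 100 Ω
  L: Z = jωL = j·3.142e+04·0.14 = 0 + j4398 Ω
Step 3 — Series combination: Z_total = R + L = 100 + j4398 Ω = 4399∠88.7° Ω.
Step 4 — Power factor: PF = cos(φ) = Re(Z)/|Z| = 100/4399 = 0.02273.
Step 5 — Type: Im(Z) = 4398 ⇒ lagging (phase φ = 88.7°).

PF = 0.02273 (lagging, φ = 88.7°)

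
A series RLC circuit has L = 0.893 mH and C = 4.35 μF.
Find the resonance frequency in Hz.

Step 1 — Resonance condition Im(Z)=0 gives ω₀ = 1/√(LC).
Step 2 — ω₀ = 1/√(0.000893·4.35e-06) = 1.604e+04 rad/s.
Step 3 — f₀ = ω₀/(2π) = 2554 Hz.

f₀ = 2554 Hz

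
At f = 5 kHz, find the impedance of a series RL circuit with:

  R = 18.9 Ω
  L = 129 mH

Step 1 — Angular frequency: ω = 2π·f = 2π·5000 = 3.142e+04 rad/s.
Step 2 — Component impedances:
  R: Z = R = 18.9 Ω
  L: Z = jωL = j·3.142e+04·0.129 = 0 + j4053 Ω
Step 3 — Series combination: Z_total = R + L = 18.9 + j4053 Ω = 4053∠89.7° Ω.

Z = 18.9 + j4053 Ω = 4053∠89.7° Ω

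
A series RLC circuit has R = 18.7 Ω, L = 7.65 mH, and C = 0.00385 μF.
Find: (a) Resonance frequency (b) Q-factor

Step 1 — Resonance condition Im(Z)=0 gives ω₀ = 1/√(LC).
Step 2 — ω₀ = 1/√(0.00765·3.85e-09) = 1.843e+05 rad/s.
Step 3 — f₀ = ω₀/(2π) = 2.933e+04 Hz.
Step 4 — Series Q: Q = ω₀L/R = 1.843e+05·0.00765/18.7 = 75.38.

(a) f₀ = 2.933e+04 Hz  (b) Q = 75.38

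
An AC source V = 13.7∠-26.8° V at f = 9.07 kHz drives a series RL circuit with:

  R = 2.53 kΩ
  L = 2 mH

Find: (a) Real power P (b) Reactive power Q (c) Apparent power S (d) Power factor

Step 1 — Angular frequency: ω = 2π·f = 2π·9070 = 5.699e+04 rad/s.
Step 2 — Component impedances:
  R: Z = R = 2530 Ω
  L: Z = jωL = j·5.699e+04·0.002 = 0 + j114 Ω
Step 3 — Series combination: Z_total = R + L = 2530 + j114 Ω = 2533∠2.6° Ω.
Step 4 — Source phasor: V = 13.7∠-26.8° V = 12.23 - j6.177 V.
Step 5 — Current: I = V / Z = 0.004714 - j0.002654 A = 0.00541∠-29.4° A.
Step 6 — Complex power: S = V·I* = 0.07404 + j0.003335 VA.
Step 7 — Real power: P = Re(S) = 0.07404 W.
Step 8 — Reactive power: Q = Im(S) = 0.003335 VAR.
Step 9 — Apparent power: |S| = 0.07411 VA.
Step 10 — Power factor: PF = P/|S| = 0.999 (lagging).

(a) P = 0.07404 W  (b) Q = 0.003335 VAR  (c) S = 0.07411 VA  (d) PF = 0.999 (lagging)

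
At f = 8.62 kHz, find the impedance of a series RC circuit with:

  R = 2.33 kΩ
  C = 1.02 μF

Step 1 — Angular frequency: ω = 2π·f = 2π·8620 = 5.416e+04 rad/s.
Step 2 — Component impedances:
  R: Z = R = 2330 Ω
  C: Z = 1/(jωC) = -j/(ω·C) = 0 - j18.1 Ω
Step 3 — Series combination: Z_total = R + C = 2330 - j18.1 Ω = 2330∠-0.4° Ω.

Z = 2330 - j18.1 Ω = 2330∠-0.4° Ω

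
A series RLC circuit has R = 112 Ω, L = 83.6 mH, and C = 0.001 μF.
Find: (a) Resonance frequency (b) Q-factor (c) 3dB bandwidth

Step 1 — Resonance: ω₀ = 1/√(LC) = 1/√(0.0836·1e-09) = 1.094e+05 rad/s.
Step 2 — f₀ = ω₀/(2π) = 1.741e+04 Hz.
Step 3 — Series Q: Q = ω₀L/R = 1.094e+05·0.0836/112 = 81.64.
Step 4 — Bandwidth: Δω = ω₀/Q = 1340 rad/s; BW = Δω/(2π) = 213.2 Hz.

(a) f₀ = 1.741e+04 Hz  (b) Q = 81.64  (c) BW = 213.2 Hz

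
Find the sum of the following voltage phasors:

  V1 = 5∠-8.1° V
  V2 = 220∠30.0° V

Step 1 — Convert each phasor to rectangular form:
  V1 = 5·(cos(-8.1°) + j·sin(-8.1°)) = 4.95 - j0.7045 V
  V2 = 220·(cos(30.0°) + j·sin(30.0°)) = 190.5 + j110 V
Step 2 — Sum components: V_total = 195.5 + j109.3 V.
Step 3 — Convert to polar: |V_total| = 224 V, ∠V_total = 29.2°.

V_total = 224∠29.2° V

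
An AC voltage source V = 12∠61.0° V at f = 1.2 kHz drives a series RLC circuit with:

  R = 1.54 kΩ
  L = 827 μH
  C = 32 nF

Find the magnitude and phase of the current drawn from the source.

Step 1 — Angular frequency: ω = 2π·f = 2π·1200 = 7540 rad/s.
Step 2 — Component impedances:
  R: Z = R = 1540 Ω
  L: Z = jωL = j·7540·0.000827 = 0 + j6.235 Ω
  C: Z = 1/(jωC) = -j/(ω·C) = 0 - j4145 Ω
Step 3 — Series combination: Z_total = R + L + C = 1540 - j4138 Ω = 4416∠-69.6° Ω.
Step 4 — Source phasor: V = 12∠61.0° V = 5.818 + j10.5 V.
Step 5 — Ohm's law: I = V / Z_total = (5.818 + j10.5) / (1540 - j4138) = -0.001768 + j0.002064 A.
Step 6 — Convert to polar: |I| = 0.002718 A, ∠I = 130.6°.

I = 0.002718∠130.6° A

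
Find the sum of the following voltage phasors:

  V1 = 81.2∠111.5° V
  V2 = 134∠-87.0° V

Step 1 — Convert each phasor to rectangular form:
  V1 = 81.2·(cos(111.5°) + j·sin(111.5°)) = -29.76 + j75.55 V
  V2 = 134·(cos(-87.0°) + j·sin(-87.0°)) = 7.013 - j133.8 V
Step 2 — Sum components: V_total = -22.75 - j58.27 V.
Step 3 — Convert to polar: |V_total| = 62.55 V, ∠V_total = -111.3°.

V_total = 62.55∠-111.3° V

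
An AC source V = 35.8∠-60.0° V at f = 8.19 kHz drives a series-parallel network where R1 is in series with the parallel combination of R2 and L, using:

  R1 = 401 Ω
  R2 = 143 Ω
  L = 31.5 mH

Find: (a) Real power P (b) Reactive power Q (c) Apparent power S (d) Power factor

Step 1 — Angular frequency: ω = 2π·f = 2π·8190 = 5.146e+04 rad/s.
Step 2 — Component impedances:
  R1: Z = R = 401 Ω
  R2: Z = R = 143 Ω
  L: Z = jωL = j·5.146e+04·0.0315 = 0 + j1621 Ω
Step 3 — Parallel branch: R2 || L = 1/(1/R2 + 1/L) = 141.9 + j12.52 Ω.
Step 4 — Series with R1: Z_total = R1 + (R2 || L) = 542.9 + j12.52 Ω = 543∠1.3° Ω.
Step 5 — Source phasor: V = 35.8∠-60.0° V = 17.9 - j31 V.
Step 6 — Current: I = V / Z = 0.03164 - j0.05784 A = 0.06593∠-61.3° A.
Step 7 — Complex power: S = V·I* = 2.359 + j0.0544 VA.
Step 8 — Real power: P = Re(S) = 2.359 W.
Step 9 — Reactive power: Q = Im(S) = 0.0544 VAR.
Step 10 — Apparent power: |S| = 2.36 VA.
Step 11 — Power factor: PF = P/|S| = 0.9997 (lagging).

(a) P = 2.359 W  (b) Q = 0.0544 VAR  (c) S = 2.36 VA  (d) PF = 0.9997 (lagging)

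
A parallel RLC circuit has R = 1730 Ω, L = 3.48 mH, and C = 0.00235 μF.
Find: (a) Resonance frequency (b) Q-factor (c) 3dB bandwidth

Step 1 — Resonance: ω₀ = 1/√(LC) = 1/√(0.00348·2.35e-09) = 3.497e+05 rad/s.
Step 2 — f₀ = ω₀/(2π) = 5.565e+04 Hz.
Step 3 — Parallel Q: Q = R/(ω₀L) = 1730/(3.497e+05·0.00348) = 1.422.
Step 4 — Bandwidth: Δω = ω₀/Q = 2.46e+05 rad/s; BW = Δω/(2π) = 3.915e+04 Hz.

(a) f₀ = 5.565e+04 Hz  (b) Q = 1.422  (c) BW = 3.915e+04 Hz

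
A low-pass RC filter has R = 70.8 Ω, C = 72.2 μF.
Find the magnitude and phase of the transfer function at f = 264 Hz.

Step 1 — Angular frequency: ω = 2π·264 = 1659 rad/s.
Step 2 — Transfer function: H(jω) = 1/(1 + jωRC).
Step 3 — Denominator: 1 + jωRC = 1 + j·1659·70.8·7.22e-05 = 1 + j8.479.
Step 4 — H = 0.01372 - j0.1163.
Step 5 — Magnitude: |H| = 0.1171 (-18.6 dB); phase: φ = -83.3°.

|H| = 0.1171 (-18.6 dB), φ = -83.3°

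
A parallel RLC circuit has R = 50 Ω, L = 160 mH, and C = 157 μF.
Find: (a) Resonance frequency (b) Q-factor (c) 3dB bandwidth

Step 1 — Resonance: ω₀ = 1/√(LC) = 1/√(0.16·0.000157) = 199.5 rad/s.
Step 2 — f₀ = ω₀/(2π) = 31.75 Hz.
Step 3 — Parallel Q: Q = R/(ω₀L) = 50/(199.5·0.16) = 1.566.
Step 4 — Bandwidth: Δω = ω₀/Q = 127.4 rad/s; BW = Δω/(2π) = 20.27 Hz.

(a) f₀ = 31.75 Hz  (b) Q = 1.566  (c) BW = 20.27 Hz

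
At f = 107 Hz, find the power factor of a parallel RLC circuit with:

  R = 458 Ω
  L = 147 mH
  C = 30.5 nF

Step 1 — Angular frequency: ω = 2π·f = 2π·107 = 672.3 rad/s.
Step 2 — Component impedances:
  R: Z = R = 458 Ω
  L: Z = jωL = j·672.3·0.147 = 0 + j98.83 Ω
  C: Z = 1/(jωC) = -j/(ω·C) = 0 - j4.877e+04 Ω
Step 3 — Parallel combination: 1/Z_total = 1/R + 1/L + 1/C; Z_total = 20.46 + j94.61 Ω = 96.79∠77.8° Ω.
Step 4 — Power factor: PF = cos(φ) = Re(Z)/|Z| = 20.456/96.792 = 0.2113.
Step 5 — Type: Im(Z) = 94.61 ⇒ lagging (phase φ = 77.8°).

PF = 0.2113 (lagging, φ = 77.8°)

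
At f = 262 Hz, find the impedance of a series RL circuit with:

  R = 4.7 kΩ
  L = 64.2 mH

Step 1 — Angular frequency: ω = 2π·f = 2π·262 = 1646 rad/s.
Step 2 — Component impedances:
  R: Z = R = 4700 Ω
  L: Z = jωL = j·1646·0.0642 = 0 + j105.7 Ω
Step 3 — Series combination: Z_total = R + L = 4700 + j105.7 Ω = 4701∠1.3° Ω.

Z = 4700 + j105.7 Ω = 4701∠1.3° Ω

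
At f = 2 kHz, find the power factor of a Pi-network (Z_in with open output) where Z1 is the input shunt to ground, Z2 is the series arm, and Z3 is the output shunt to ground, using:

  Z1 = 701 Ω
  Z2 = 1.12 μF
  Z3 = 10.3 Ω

Step 1 — Angular frequency: ω = 2π·f = 2π·2000 = 1.257e+04 rad/s.
Step 2 — Component impedances:
  Z1: Z = R = 701 Ω
  Z2: Z = 1/(jωC) = -j/(ω·C) = 0 - j71.05 Ω
  Z3: Z = R = 10.3 Ω
Step 3 — With open output, the series arm Z2 and the output shunt Z3 appear in series to ground: Z2 + Z3 = 10.3 - j71.05 Ω.
Step 4 — Parallel with input shunt Z1: Z_in = Z1 || (Z2 + Z3) = 16.98 - j68.33 Ω = 70.4∠-76.0° Ω.
Step 5 — Power factor: PF = cos(φ) = Re(Z)/|Z| = 16.976/70.404 = 0.2411.
Step 6 — Type: Im(Z) = -68.33 ⇒ leading (phase φ = -76.0°).

PF = 0.2411 (leading, φ = -76.0°)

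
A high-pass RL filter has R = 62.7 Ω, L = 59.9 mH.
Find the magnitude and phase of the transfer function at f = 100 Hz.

Step 1 — Angular frequency: ω = 2π·100 = 628.3 rad/s.
Step 2 — Transfer function: H(jω) = jωL/(R + jωL).
Step 3 — Numerator jωL = j·37.64; denominator R + jωL = 62.7 + j37.64.
Step 4 — H = 0.2649 + j0.4413.
Step 5 — Magnitude: |H| = 0.5147 (-5.8 dB); phase: φ = 59.0°.

|H| = 0.5147 (-5.8 dB), φ = 59.0°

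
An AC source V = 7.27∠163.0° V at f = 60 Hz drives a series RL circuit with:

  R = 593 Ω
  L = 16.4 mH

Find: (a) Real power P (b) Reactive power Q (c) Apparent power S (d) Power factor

Step 1 — Angular frequency: ω = 2π·f = 2π·60 = 377 rad/s.
Step 2 — Component impedances:
  R: Z = R = 593 Ω
  L: Z = jωL = j·377·0.0164 = 0 + j6.183 Ω
Step 3 — Series combination: Z_total = R + L = 593 + j6.183 Ω = 593∠0.6° Ω.
Step 4 — Source phasor: V = 7.27∠163.0° V = -6.952 + j2.126 V.
Step 5 — Current: I = V / Z = -0.01169 + j0.003706 A = 0.01226∠162.4° A.
Step 6 — Complex power: S = V·I* = 0.08912 + j0.0009292 VA.
Step 7 — Real power: P = Re(S) = 0.08912 W.
Step 8 — Reactive power: Q = Im(S) = 0.0009292 VAR.
Step 9 — Apparent power: |S| = 0.08912 VA.
Step 10 — Power factor: PF = P/|S| = 0.9999 (lagging).

(a) P = 0.08912 W  (b) Q = 0.0009292 VAR  (c) S = 0.08912 VA  (d) PF = 0.9999 (lagging)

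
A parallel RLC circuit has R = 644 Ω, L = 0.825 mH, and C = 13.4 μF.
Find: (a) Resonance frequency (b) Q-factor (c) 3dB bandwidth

Step 1 — Resonance: ω₀ = 1/√(LC) = 1/√(0.000825·1.34e-05) = 9511 rad/s.
Step 2 — f₀ = ω₀/(2π) = 1514 Hz.
Step 3 — Parallel Q: Q = R/(ω₀L) = 644/(9511·0.000825) = 82.08.
Step 4 — Bandwidth: Δω = ω₀/Q = 115.9 rad/s; BW = Δω/(2π) = 18.44 Hz.

(a) f₀ = 1514 Hz  (b) Q = 82.08  (c) BW = 18.44 Hz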